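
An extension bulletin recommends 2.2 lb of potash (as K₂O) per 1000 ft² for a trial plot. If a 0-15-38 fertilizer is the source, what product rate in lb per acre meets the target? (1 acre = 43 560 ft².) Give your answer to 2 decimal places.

Product per 1000 ft² = 2.2 / 38% = 5.78947 lb.
Convert to per acre: 5.78947 × 43.56 = 252.189 lb.

252.19 lb of product per acre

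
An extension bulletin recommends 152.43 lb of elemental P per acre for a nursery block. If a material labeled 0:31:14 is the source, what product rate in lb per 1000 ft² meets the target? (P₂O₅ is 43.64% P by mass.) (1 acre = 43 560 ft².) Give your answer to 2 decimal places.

25.87 lb of product per thousand sq ft

As P₂O₅: 152.43 / 0.4364 = 349.29 lb per acre.
Product per acre = 349.29 / 31% = 1126.74 lb.
Convert to per 1000 ft²: 1126.74 × 0.0229568 = 25.8664 lb.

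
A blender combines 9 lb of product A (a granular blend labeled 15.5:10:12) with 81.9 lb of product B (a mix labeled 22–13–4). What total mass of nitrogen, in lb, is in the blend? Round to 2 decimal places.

N mass = 15.5%×9 + 22%×81.9 = 19.413 lb.

19.41 lb N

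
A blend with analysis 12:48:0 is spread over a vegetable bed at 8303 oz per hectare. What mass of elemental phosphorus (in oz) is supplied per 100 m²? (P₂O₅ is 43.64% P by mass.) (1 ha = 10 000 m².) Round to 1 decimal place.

P₂O₅ per hectare = 8303 × 48% = 3985.44 oz.
Elemental P = 3985.44 × 0.4364 = 1739.25 oz per hectare.
Convert to per 100 m²: 1739.25 × 0.01 = 17.3925 oz.

17.4 oz P per hundred sq m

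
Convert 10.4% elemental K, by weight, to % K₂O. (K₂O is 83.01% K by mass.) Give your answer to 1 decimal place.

12.5% K₂O

%K₂O = 10.4 / 0.8301 = 12.5286%.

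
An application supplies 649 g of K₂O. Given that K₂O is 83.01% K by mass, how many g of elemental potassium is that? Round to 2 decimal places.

538.73 g K

K = 649 × 0.8301 = 538.7349 g.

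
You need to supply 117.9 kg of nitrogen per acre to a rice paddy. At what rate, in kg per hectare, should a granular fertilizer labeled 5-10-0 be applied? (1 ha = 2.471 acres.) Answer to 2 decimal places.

5826.62 kg of product per hectare

Product per acre = 117.9 / 5% = 2358 kg.
Convert to per hectare: 2358 × 2.471 = 5826.618 kg.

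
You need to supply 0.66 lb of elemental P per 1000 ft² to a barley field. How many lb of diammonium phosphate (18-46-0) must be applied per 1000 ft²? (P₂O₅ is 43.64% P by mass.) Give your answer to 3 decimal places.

3.288 lb of product per thousand sq ft

As P₂O₅: 0.66 / 0.4364 = 1.51237 lb per 1000 ft².
Product per 1000 ft² = 1.51237 / 46% = 3.28777 lb.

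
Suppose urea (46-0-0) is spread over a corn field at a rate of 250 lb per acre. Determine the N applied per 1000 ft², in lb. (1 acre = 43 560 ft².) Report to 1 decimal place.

nitrogen per acre = 250 × 46% = 115 lb.
Convert to per 1000 ft²: 115 × 0.0229568 = 2.64004 lb.

2.6 lb N per thousand sq ft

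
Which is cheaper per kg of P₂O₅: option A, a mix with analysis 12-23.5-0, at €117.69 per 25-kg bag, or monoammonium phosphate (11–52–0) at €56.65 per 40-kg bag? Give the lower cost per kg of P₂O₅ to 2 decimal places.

€2.72 per kg P₂O₅ (monoammonium phosphate)

option A: P₂O₅ per bag = 25 × 23.5% = 5.875 kg; cost = 117.69 / 5.875 = €20.0323/kg P₂O₅.
monoammonium phosphate: P₂O₅ per bag = 40 × 52% = 20.8 kg; cost = 56.65 / 20.8 = €2.7236/kg P₂O₅.
monoammonium phosphate is cheaper.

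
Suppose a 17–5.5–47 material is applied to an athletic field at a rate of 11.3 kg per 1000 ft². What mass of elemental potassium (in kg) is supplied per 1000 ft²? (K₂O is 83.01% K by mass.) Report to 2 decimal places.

K₂O per 1000 ft² = 11.3 × 47% = 5.311 kg.
Elemental K = 5.311 × 0.8301 = 4.40866 kg per 1000 ft².

4.41 kg K per thousand sq ft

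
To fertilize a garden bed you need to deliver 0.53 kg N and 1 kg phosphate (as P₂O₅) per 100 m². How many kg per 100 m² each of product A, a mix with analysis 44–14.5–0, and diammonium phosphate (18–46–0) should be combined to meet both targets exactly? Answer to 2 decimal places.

With a, b = kg per 100 m² of product A and diammonium phosphate:
N: 0.44·a + 0.18·b = 0.53
P₂O₅: 0.145·a + 0.46·b = 1
Solving simultaneously: a = 0.361883, b = 2.05984.

0.36 kg product A, 2.06 kg diammonium phosphate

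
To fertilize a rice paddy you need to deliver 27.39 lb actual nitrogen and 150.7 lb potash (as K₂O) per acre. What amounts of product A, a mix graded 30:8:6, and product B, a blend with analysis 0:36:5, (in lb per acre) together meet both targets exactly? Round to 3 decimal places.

91.300 lb product A, 2904.440 lb product B

Per-acre balance (a = product A, b = product B):
N: 0.3·a + 0·b = 27.39
K₂O: 0.06·a + 0.05·b = 150.7
Eliminate b: (row1) − 0/0.05·(row2) → 0.3·a = 27.39, so a = 91.3.
Then b = (150.7 − 0.06·91.3) / 0.05 = 2904.44.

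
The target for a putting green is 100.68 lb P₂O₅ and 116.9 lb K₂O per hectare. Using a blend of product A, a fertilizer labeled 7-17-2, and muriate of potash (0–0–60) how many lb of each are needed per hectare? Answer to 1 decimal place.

592.2 lb product A, 175.1 lb muriate of potash

Per-hectare balance (a = product A, b = muriate of potash):
P₂O₅: 0.17·a + 0·b = 100.68
K₂O: 0.02·a + 0.6·b = 116.9
Eliminate b: (row1) − 0/0.6·(row2) → 0.17·a = 100.68, so a = 592.235.
Then b = (116.9 − 0.02·592.235) / 0.6 = 175.092.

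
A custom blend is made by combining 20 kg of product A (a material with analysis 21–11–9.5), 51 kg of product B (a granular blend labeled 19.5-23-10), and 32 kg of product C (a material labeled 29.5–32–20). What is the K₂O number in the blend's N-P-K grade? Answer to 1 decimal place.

Total mass = 20 + 51 + 32 = 103 kg.
K₂O mass = 9.5%×20 + 10%×51 + 20%×32 = 13.4 kg.
% K₂O = 13.4 / 103 = 13.0097%.

13.0% K₂O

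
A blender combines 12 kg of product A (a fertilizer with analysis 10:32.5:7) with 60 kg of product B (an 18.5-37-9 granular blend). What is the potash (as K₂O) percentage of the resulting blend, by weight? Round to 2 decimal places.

Total mass = 12 + 60 = 72 kg.
K₂O mass = 7%×12 + 9%×60 = 6.24 kg.
% K₂O = 6.24 / 72 = 8.66667%.

8.67% K₂O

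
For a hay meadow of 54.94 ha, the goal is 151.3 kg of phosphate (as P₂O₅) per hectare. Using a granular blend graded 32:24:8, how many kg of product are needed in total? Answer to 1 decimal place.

Product per hectare = 151.3 / 24% = 630.417 kg.
Total product = 630.417 × 54.94 = 34635.09 kg.

34635.1 kg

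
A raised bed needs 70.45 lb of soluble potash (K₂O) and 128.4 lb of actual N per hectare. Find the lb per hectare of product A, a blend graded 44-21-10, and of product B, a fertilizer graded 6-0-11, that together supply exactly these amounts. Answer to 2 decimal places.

Let a = lb of product A, b = lb of product B (per hectare).
K₂O: 0.1·a + 0.11·b = 70.45
N: 0.44·a + 0.06·b = 128.4
Eliminate a: (row1) − 0.1/0.44·(row2) → 0.0963636·b = 41.2682, so b = 428.2547.
Back-substitute: a = (70.45 − 0.11·428.2547) / 0.1 = 233.4198.

233.42 lb product A, 428.25 lb product B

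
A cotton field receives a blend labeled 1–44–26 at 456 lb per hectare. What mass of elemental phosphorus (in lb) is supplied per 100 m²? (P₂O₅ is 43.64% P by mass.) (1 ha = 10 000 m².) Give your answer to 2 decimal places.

P₂O₅ per hectare = 456 × 44% = 200.64 lb.
Elemental P = 200.64 × 0.4364 = 87.5593 lb per hectare.
Convert to per 100 m²: 87.5593 × 0.01 = 0.875593 lb.

0.88 lb P per hundred sq m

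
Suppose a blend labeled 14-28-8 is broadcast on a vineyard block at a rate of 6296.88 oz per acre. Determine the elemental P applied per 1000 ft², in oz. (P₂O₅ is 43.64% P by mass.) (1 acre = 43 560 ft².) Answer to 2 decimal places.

17.66 oz P per thousand sq ft

P₂O₅ per acre = 6296.88 × 28% = 1763.13 oz.
Elemental P = 1763.13 × 0.4364 = 769.428 oz per acre.
Convert to per 1000 ft²: 769.428 × 0.0229568 = 17.6636 oz.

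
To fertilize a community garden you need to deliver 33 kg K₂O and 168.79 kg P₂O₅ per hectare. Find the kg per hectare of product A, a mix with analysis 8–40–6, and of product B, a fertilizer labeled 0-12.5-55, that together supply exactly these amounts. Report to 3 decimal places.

417.456 kg product A, 14.459 kg product B

With a, b = kg per hectare of product A and product B:
K₂O: 0.06·a + 0.55·b = 33
P₂O₅: 0.4·a + 0.125·b = 168.79
Eliminate b: (row1) − 0.55/0.125·(row2) → -1.7·a = -709.676, so a = 417.45647.
Then b = (168.79 − 0.4·417.45647) / 0.125 = 14.4593.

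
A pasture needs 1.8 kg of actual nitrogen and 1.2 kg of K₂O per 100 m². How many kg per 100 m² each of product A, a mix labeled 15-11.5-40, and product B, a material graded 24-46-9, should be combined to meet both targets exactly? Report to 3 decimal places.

Let a = kg of product A, b = kg of product B (per 100 m²).
N: 0.15·a + 0.24·b = 1.8
K₂O: 0.4·a + 0.09·b = 1.2
Solving simultaneously: a = 1.52727, b = 6.54545.

1.527 kg product A, 6.545 kg product B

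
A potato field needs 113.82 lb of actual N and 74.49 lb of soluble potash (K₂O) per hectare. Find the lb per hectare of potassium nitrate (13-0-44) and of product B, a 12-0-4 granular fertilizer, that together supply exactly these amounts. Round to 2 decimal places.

Per-hectare balance (a = potassium nitrate, b = product B):
N: 0.13·a + 0.12·b = 113.82
K₂O: 0.44·a + 0.04·b = 74.49
Solving simultaneously: a = 92.1429, b = 848.679.

92.14 lb potassium nitrate, 848.68 lb product B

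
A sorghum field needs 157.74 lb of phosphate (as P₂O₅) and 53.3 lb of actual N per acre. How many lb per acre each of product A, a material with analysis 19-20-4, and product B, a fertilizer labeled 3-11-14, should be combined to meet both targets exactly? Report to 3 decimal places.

75.893 lb product A, 1296.013 lb product B

Let a = lb of product A, b = lb of product B (per acre).
P₂O₅: 0.2·a + 0.11·b = 157.74
N: 0.19·a + 0.03·b = 53.3
Solving simultaneously: a = 75.8926, b = 1296.0134.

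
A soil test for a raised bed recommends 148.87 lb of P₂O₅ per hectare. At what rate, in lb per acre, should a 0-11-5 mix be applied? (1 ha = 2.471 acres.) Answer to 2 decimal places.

Product per hectare = 148.87 / 11% = 1353.36 lb.
Convert to per acre: 1353.36 × 0.404694 = 547.699 lb.

547.70 lb of product per acre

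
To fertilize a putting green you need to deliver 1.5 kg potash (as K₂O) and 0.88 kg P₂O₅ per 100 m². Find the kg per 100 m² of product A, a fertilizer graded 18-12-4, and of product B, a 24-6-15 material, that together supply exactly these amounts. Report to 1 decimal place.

2.7 kg product A, 9.3 kg product B

Per-100 m² balance (a = product A, b = product B):
K₂O: 0.04·a + 0.15·b = 1.5
P₂O₅: 0.12·a + 0.06·b = 0.88
From row1: a = (1.5 − 0.15·b) / 0.04.
Into row2: 0.12·(1.5 − 0.15·b)/0.04 + 0.06·b = 0.88 → b = 9.28205, a = 2.69231.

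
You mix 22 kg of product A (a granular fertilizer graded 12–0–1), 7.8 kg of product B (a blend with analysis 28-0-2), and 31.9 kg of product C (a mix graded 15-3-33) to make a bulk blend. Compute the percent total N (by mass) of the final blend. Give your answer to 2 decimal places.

15.57% N

Total mass = 22 + 7.8 + 31.9 = 61.7 kg.
N mass = 12%×22 + 28%×7.8 + 15%×31.9 = 9.609 kg.
% N = 9.609 / 61.7 = 15.5737%.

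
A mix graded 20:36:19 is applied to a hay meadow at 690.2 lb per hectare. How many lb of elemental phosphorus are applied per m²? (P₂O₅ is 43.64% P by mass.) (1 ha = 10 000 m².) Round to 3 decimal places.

P₂O₅ per hectare = 690.2 × 36% = 248.472 lb.
Elemental P = 248.472 × 0.4364 = 108.433 lb per hectare.
Convert to per m²: 108.433 × 0.0001 = 0.0108433 lb.

0.011 lb P per sq m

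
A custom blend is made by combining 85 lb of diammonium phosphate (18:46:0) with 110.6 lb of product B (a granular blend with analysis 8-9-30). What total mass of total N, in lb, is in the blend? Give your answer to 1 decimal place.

24.1 lb N

N mass = 18%×85 + 8%×110.6 = 24.148 lb.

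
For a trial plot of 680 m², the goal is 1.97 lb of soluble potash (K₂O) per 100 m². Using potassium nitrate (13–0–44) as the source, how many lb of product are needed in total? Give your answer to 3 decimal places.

Product per 100 m² = 1.97 / 44% = 4.47727 lb.
Total product = 4.47727 × 680 / 100 = 30.44545 lb.

30.445 lb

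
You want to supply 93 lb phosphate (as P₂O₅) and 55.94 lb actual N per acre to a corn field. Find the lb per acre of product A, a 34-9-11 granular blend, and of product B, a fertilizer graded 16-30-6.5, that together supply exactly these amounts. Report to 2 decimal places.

With a, b = lb per acre of product A and product B:
P₂O₅: 0.09·a + 0.3·b = 93
N: 0.34·a + 0.16·b = 55.94
Solving simultaneously: a = 21.7123, b = 303.486.

21.71 lb product A, 303.49 lb product B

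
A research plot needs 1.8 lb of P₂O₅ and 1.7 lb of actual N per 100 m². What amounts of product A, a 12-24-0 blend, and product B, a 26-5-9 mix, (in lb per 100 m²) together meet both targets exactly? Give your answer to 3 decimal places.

6.791 lb product A, 3.404 lb product B

With a, b = lb per 100 m² of product A and product B:
P₂O₅: 0.24·a + 0.05·b = 1.8
N: 0.12·a + 0.26·b = 1.7
Eliminate b: (row1) − 0.05/0.26·(row2) → 0.216923·a = 1.47308, so a = 6.79078.
Then b = (1.7 − 0.12·6.79078) / 0.26 = 3.40426.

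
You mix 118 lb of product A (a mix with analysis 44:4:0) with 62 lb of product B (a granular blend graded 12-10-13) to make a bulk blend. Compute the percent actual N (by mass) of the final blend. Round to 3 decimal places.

32.978% N

Total mass = 118 + 62 = 180 lb.
N mass = 44%×118 + 12%×62 = 59.36 lb.
% N = 59.36 / 180 = 32.9778%.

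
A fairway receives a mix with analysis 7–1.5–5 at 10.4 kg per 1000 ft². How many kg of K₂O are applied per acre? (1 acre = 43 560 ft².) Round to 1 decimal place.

K₂O per 1000 ft² = 10.4 × 5% = 0.52 kg.
Convert to per acre: 0.52 × 43.56 = 22.6512 kg.

22.7 kg K₂O per acre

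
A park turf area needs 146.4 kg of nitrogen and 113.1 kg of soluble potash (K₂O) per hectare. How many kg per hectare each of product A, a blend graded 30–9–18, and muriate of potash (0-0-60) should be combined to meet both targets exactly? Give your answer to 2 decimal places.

488.00 kg product A, 42.10 kg muriate of potash

With a, b = kg per hectare of product A and muriate of potash:
N: 0.3·a + 0·b = 146.4
K₂O: 0.18·a + 0.6·b = 113.1
Solving simultaneously: a = 488, b = 42.1.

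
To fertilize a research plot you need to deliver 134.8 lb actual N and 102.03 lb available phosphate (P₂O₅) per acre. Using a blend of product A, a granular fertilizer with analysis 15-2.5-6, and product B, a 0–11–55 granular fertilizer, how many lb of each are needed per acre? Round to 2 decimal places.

With a, b = lb per acre of product A and product B:
N: 0.15·a + 0·b = 134.8
P₂O₅: 0.025·a + 0.11·b = 102.03
Eliminate b: (row1) − 0/0.11·(row2) → 0.15·a = 134.8, so a = 898.667.
Then b = (102.03 − 0.025·898.667) / 0.11 = 723.303.

898.67 lb product A, 723.30 lb product B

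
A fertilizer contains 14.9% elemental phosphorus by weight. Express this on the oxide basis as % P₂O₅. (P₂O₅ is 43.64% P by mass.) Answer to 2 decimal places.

34.14% P₂O₅

%P₂O₅ = 14.9 / 0.4364 = 34.143%.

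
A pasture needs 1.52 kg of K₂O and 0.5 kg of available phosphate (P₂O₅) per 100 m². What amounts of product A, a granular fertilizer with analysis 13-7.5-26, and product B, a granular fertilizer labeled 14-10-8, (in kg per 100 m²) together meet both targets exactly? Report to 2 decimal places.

Per-100 m² balance (a = product A, b = product B):
K₂O: 0.26·a + 0.08·b = 1.52
P₂O₅: 0.075·a + 0.1·b = 0.5
Solving simultaneously: a = 5.6, b = 0.8.

5.60 kg product A, 0.80 kg product B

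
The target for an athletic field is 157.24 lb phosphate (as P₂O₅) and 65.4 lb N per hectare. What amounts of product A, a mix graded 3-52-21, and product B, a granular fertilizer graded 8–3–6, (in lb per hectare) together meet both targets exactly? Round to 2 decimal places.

With a, b = lb per hectare of product A and product B:
P₂O₅: 0.52·a + 0.03·b = 157.24
N: 0.03·a + 0.08·b = 65.4
From row1: a = (157.24 − 0.03·b) / 0.52.
Into row2: 0.03·(157.24 − 0.03·b)/0.52 + 0.08·b = 65.4 → b = 719.676, a = 260.8649.

260.86 lb product A, 719.68 lb product B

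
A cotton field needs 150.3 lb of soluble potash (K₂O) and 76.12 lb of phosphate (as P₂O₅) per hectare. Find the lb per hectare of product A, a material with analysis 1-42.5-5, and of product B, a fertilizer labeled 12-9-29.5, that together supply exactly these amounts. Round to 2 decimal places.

With a, b = lb per hectare of product A and product B:
K₂O: 0.05·a + 0.295·b = 150.3
P₂O₅: 0.425·a + 0.09·b = 76.12
From row1: a = (150.3 − 0.295·b) / 0.05.
Into row2: 0.425·(150.3 − 0.295·b)/0.05 + 0.09·b = 76.12 → b = 496.972, a = 73.8647.

73.86 lb product A, 496.97 lb product B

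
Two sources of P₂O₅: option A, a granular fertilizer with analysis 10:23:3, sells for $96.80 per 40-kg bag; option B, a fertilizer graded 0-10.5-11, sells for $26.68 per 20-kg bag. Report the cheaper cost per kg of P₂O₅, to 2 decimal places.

$10.52 per kg P₂O₅ (option A)

option A: P₂O₅ per bag = 40 × 23% = 9.2 kg; cost = 96.80 / 9.2 = $10.5217/kg P₂O₅.
option B: P₂O₅ per bag = 20 × 10.5% = 2.1 kg; cost = 26.68 / 2.1 = $12.7048/kg P₂O₅.
option A is cheaper.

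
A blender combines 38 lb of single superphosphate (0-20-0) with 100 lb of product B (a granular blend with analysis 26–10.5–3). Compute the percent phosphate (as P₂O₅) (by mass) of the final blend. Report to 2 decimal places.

13.12% P₂O₅

Total mass = 38 + 100 = 138 lb.
P₂O₅ mass = 20%×38 + 10.5%×100 = 18.1 lb.
% P₂O₅ = 18.1 / 138 = 13.1159%.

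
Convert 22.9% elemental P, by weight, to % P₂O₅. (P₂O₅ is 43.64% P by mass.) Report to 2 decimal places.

%P₂O₅ = 22.9 / 0.4364 = 52.4748%.

52.47% P₂O₅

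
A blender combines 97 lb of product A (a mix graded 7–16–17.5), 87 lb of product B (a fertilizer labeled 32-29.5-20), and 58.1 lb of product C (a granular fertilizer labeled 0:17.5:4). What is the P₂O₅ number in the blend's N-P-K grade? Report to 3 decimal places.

21.211% P₂O₅

Total mass = 97 + 87 + 58.1 = 242.1 lb.
P₂O₅ mass = 16%×97 + 29.5%×87 + 17.5%×58.1 = 51.3525 lb.
% P₂O₅ = 51.3525 / 242.1 = 21.2113%.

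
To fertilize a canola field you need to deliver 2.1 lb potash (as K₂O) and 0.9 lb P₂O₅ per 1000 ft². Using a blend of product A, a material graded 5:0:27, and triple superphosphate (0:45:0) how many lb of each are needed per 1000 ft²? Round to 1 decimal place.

Let a = lb of product A, b = lb of triple superphosphate (per 1000 ft²).
K₂O: 0.27·a + 0·b = 2.1
P₂O₅: 0·a + 0.45·b = 0.9
Solving simultaneously: a = 7.77778, b = 2.

7.8 lb product A, 2.0 lb triple superphosphate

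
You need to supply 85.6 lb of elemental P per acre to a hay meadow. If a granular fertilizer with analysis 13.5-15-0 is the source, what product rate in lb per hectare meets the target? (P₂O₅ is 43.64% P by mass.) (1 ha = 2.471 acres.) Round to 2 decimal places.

As P₂O₅: 85.6 / 0.4364 = 196.15 lb per acre.
Product per acre = 196.15 / 15% = 1307.67 lb.
Convert to per hectare: 1307.67 × 2.471 = 3231.2496 lb.

3231.25 lb of product per hectare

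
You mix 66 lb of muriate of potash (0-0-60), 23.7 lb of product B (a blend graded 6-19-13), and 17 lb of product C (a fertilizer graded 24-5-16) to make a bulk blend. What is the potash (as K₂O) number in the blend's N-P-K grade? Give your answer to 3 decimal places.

42.550% K₂O

Total mass = 66 + 23.7 + 17 = 106.7 lb.
K₂O mass = 60%×66 + 13%×23.7 + 16%×17 = 45.401 lb.
% K₂O = 45.401 / 106.7 = 42.5501%.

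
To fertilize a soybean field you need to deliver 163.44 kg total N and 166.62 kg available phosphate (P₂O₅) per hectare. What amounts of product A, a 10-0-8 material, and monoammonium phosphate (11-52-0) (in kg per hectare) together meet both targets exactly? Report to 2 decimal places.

Let a = kg of product A, b = kg of monoammonium phosphate (per hectare).
N: 0.1·a + 0.11·b = 163.44
P₂O₅: 0·a + 0.52·b = 166.62
Solving simultaneously: a = 1281.9346, b = 320.423.

1281.93 kg product A, 320.42 kg monoammonium phosphate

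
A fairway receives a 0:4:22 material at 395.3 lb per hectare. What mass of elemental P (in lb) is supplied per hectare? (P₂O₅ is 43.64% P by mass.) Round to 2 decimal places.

P₂O₅ per hectare = 395.3 × 4% = 15.812 lb.
Elemental P = 15.812 × 0.4364 = 6.90036 lb per hectare.

6.90 lb P per hectare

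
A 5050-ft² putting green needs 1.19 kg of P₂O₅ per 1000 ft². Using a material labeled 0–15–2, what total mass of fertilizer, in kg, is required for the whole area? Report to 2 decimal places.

Product per 1000 ft² = 1.19 / 15% = 7.93333 kg.
Total product = 7.93333 × 5050 / 1000 = 40.0633 kg.

40.06 kg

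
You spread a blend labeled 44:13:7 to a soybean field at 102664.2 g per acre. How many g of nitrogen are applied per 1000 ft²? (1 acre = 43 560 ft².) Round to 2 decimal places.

nitrogen per acre = 102664.2 × 44% = 45172.2 g.
Convert to per 1000 ft²: 45172.2 × 0.0229568 = 1037.012 g.

1037.01 g N per thousand sq ft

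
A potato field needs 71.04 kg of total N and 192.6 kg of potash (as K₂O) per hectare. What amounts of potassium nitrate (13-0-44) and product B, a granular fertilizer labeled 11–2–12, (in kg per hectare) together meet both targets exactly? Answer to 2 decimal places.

386.01 kg potassium nitrate, 189.62 kg product B

Per-hectare balance (a = potassium nitrate, b = product B):
N: 0.13·a + 0.11·b = 71.04
K₂O: 0.44·a + 0.12·b = 192.6
Eliminate b: (row1) − 0.11/0.12·(row2) → -0.273333·a = -105.51, so a = 386.012.
Then b = (192.6 − 0.44·386.012) / 0.12 = 189.622.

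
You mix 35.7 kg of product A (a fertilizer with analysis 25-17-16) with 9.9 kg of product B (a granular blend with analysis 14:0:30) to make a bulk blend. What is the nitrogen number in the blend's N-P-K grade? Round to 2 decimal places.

22.61% N

Total mass = 35.7 + 9.9 = 45.6 kg.
N mass = 25%×35.7 + 14%×9.9 = 10.311 kg.
% N = 10.311 / 45.6 = 22.6118%.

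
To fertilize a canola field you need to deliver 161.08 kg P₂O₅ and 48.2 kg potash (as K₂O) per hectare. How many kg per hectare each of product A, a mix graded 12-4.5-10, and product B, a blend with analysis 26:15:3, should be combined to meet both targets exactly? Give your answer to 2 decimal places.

Let a = kg of product A, b = kg of product B (per hectare).
P₂O₅: 0.045·a + 0.15·b = 161.08
K₂O: 0.1·a + 0.03·b = 48.2
Eliminate b: (row1) − 0.15/0.03·(row2) → -0.455·a = -79.92, so a = 175.648.
Then b = (48.2 − 0.1·175.648) / 0.03 = 1021.172.

175.65 kg product A, 1021.17 kg product B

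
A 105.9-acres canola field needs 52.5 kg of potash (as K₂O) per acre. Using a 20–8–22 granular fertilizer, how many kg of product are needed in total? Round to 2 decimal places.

25271.59 kg

Product per acre = 52.5 / 22% = 238.636 kg.
Total product = 238.636 × 105.9 = 25271.591 kg.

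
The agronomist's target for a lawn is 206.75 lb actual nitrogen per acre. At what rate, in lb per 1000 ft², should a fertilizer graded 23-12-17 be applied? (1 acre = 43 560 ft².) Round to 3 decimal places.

20.636 lb of product per thousand sq ft

Product per acre = 206.75 / 23% = 898.913 lb.
Convert to per 1000 ft²: 898.913 × 0.0229568 = 20.6362 lb.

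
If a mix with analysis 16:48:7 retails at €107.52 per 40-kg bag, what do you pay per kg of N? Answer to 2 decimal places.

€16.80 per kg N

N in bag = 40 × 16% = 6.4 kg.
Cost per kg N = €107.52 / 6.4 = €16.8000.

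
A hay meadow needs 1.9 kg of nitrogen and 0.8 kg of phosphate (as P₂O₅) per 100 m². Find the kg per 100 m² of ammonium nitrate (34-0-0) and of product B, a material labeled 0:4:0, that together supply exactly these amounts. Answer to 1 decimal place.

5.6 kg ammonium nitrate, 20.0 kg product B

Per-100 m² balance (a = ammonium nitrate, b = product B):
N: 0.34·a + 0·b = 1.9
P₂O₅: 0·a + 0.04·b = 0.8
Solving simultaneously: a = 5.58824, b = 20.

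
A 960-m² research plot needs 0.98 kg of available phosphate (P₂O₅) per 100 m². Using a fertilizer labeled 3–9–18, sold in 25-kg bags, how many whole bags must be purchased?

5 bags

Product per 100 m² = 0.98 / 9% = 10.8889 kg.
Total product = 10.8889 × 960 / 100 = 104.533 kg.
Bags = ⌈104.533 / 25⌉ = 5.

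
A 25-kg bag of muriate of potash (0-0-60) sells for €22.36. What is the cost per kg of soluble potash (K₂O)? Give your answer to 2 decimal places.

K₂O in bag = 25 × 60% = 15 kg.
Cost per kg K₂O = €22.36 / 15 = €1.4907.

€1.49 per kg K₂O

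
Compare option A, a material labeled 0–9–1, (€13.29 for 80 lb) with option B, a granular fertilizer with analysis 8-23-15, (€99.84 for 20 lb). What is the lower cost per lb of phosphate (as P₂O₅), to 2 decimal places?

€1.85 per lb P₂O₅ (option A)

option A: P₂O₅ per bag = 80 × 9% = 7.2 lb; cost = 13.29 / 7.2 = €1.8458/lb P₂O₅.
option B: P₂O₅ per bag = 20 × 23% = 4.6 lb; cost = 99.84 / 4.6 = €21.7043/lb P₂O₅.
option A is cheaper.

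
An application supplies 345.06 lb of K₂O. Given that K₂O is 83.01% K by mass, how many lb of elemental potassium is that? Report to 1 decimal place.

286.4 lb K

K = 345.06 × 0.8301 = 286.434 lb.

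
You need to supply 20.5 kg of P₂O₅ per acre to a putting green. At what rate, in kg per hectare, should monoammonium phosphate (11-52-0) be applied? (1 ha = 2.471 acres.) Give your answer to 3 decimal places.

97.414 kg of product per hectare

Product per acre = 20.5 / 52% = 39.4231 kg.
Convert to per hectare: 39.4231 × 2.471 = 97.4144 kg.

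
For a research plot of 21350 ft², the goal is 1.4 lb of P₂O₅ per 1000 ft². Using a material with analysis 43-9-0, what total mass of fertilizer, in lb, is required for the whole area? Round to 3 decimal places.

Product per 1000 ft² = 1.4 / 9% = 15.5556 lb.
Total product = 15.5556 × 21350 / 1000 = 332.1111 lb.

332.111 lb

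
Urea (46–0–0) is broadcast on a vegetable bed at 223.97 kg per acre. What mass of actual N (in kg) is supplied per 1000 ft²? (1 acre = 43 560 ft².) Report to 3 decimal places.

nitrogen per acre = 223.97 × 46% = 103.026 kg.
Convert to per 1000 ft²: 103.026 × 0.0229568 = 2.36516 kg.

2.365 kg N per thousand sq ft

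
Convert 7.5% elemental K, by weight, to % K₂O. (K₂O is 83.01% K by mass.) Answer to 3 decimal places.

%K₂O = 7.5 / 0.8301 = 9.03506%.

9.035% K₂O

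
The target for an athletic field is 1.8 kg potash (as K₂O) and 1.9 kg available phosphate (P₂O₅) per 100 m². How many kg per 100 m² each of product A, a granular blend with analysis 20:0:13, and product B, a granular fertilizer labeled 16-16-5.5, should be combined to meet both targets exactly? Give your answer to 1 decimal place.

Per-100 m² balance (a = product A, b = product B):
K₂O: 0.13·a + 0.055·b = 1.8
P₂O₅: 0·a + 0.16·b = 1.9
Solving simultaneously: a = 8.82212, b = 11.875.

8.8 kg product A, 11.9 kg product B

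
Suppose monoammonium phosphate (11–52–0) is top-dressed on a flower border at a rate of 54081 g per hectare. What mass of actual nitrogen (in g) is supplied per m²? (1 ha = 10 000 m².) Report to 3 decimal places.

nitrogen per hectare = 54081 × 11% = 5948.91 g.
Convert to per m²: 5948.91 × 0.0001 = 0.594891 g.

0.595 g N per sq m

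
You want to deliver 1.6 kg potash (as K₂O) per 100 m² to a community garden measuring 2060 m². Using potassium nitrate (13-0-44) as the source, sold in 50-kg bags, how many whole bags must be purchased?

2 bags

Product per 100 m² = 1.6 / 44% = 3.63636 kg.
Total product = 3.63636 × 2060 / 100 = 74.9091 kg.
Bags = ⌈74.9091 / 50⌉ = 2.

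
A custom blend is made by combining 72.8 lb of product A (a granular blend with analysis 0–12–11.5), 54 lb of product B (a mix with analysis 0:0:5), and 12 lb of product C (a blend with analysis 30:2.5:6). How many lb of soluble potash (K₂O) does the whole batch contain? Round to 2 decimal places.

K₂O mass = 11.5%×72.8 + 5%×54 + 6%×12 = 11.792 lb.

11.79 lb K₂O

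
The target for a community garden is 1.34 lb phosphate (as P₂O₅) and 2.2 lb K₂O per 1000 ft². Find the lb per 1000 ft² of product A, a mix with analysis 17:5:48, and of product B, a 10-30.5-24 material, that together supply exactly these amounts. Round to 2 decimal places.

2.60 lb product A, 3.97 lb product B

With a, b = lb per 1000 ft² of product A and product B:
P₂O₅: 0.05·a + 0.305·b = 1.34
K₂O: 0.48·a + 0.24·b = 2.2
Eliminate a: (row1) − 0.05/0.48·(row2) → 0.28·b = 1.11083, so b = 3.96726.
Back-substitute: a = (1.34 − 0.305·3.96726) / 0.05 = 2.5997.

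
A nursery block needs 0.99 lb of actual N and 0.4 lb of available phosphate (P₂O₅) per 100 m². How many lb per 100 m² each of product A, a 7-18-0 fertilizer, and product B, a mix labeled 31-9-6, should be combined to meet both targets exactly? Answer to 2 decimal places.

Per-100 m² balance (a = product A, b = product B):
N: 0.07·a + 0.31·b = 0.99
P₂O₅: 0.18·a + 0.09·b = 0.4
Solving simultaneously: a = 0.705051, b = 3.03434.

0.71 lb product A, 3.03 lb product B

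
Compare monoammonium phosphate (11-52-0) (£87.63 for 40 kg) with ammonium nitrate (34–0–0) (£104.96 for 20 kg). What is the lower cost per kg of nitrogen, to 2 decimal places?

monoammonium phosphate: N per bag = 40 × 11% = 4.4 kg; cost = 87.63 / 4.4 = £19.9159/kg N.
ammonium nitrate: N per bag = 20 × 34% = 6.8 kg; cost = 104.96 / 6.8 = £15.4353/kg N.
ammonium nitrate is cheaper.

£15.44 per kg N (ammonium nitrate)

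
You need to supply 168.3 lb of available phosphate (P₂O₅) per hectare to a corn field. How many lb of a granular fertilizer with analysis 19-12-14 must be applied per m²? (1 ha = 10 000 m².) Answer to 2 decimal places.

0.14 lb of product per sq m

Product per hectare = 168.3 / 12% = 1402.5 lb.
Convert to per m²: 1402.5 × 0.0001 = 0.14025 lb.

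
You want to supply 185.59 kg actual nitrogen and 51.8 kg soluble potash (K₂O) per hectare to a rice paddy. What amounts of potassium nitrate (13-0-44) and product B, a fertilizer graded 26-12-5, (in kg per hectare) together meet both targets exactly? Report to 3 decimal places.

Per-hectare balance (a = potassium nitrate, b = product B):
N: 0.13·a + 0.26·b = 185.59
K₂O: 0.44·a + 0.05·b = 51.8
Eliminate a: (row1) − 0.13/0.44·(row2) → 0.245227·b = 170.285, so b = 694.3985.
Back-substitute: a = (185.59 − 0.26·694.3985) / 0.13 = 38.8184.

38.818 kg potassium nitrate, 694.399 kg product B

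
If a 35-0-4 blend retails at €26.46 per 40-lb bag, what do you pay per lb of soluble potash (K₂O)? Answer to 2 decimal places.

K₂O in bag = 40 × 4% = 1.6 lb.
Cost per lb K₂O = €26.46 / 1.6 = €16.5375.

€16.54 per lb K₂O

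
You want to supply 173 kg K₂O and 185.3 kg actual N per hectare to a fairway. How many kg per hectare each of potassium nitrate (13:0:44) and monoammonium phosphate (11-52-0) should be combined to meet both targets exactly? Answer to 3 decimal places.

393.182 kg potassium nitrate, 1219.876 kg monoammonium phosphate

With a, b = kg per hectare of potassium nitrate and monoammonium phosphate:
K₂O: 0.44·a + 0·b = 173
N: 0.13·a + 0.11·b = 185.3
Eliminate a: (row1) − 0.44/0.13·(row2) → -0.372308·b = -454.169, so b = 1219.87603.
Back-substitute: a = (173 − 0·1219.87603) / 0.44 = 393.1818.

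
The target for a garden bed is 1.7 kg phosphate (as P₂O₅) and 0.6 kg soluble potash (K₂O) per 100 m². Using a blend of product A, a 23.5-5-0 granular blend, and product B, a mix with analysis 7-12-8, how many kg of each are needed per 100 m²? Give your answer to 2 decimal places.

16.00 kg product A, 7.50 kg product B

With a, b = kg per 100 m² of product A and product B:
P₂O₅: 0.05·a + 0.12·b = 1.7
K₂O: 0·a + 0.08·b = 0.6
Solving simultaneously: a = 16, b = 7.5.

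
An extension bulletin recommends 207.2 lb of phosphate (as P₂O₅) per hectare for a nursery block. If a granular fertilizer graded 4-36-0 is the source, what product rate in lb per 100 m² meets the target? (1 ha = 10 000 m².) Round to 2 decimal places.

5.76 lb of product per hundred sq m

Product per hectare = 207.2 / 36% = 575.556 lb.
Convert to per 100 m²: 575.556 × 0.01 = 5.75556 lb.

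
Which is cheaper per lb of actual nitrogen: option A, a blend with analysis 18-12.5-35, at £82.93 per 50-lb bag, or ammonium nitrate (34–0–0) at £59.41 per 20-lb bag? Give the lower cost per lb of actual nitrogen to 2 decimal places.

option A: N per bag = 50 × 18% = 9 lb; cost = 82.93 / 9 = £9.2144/lb N.
ammonium nitrate: N per bag = 20 × 34% = 6.8 lb; cost = 59.41 / 6.8 = £8.7368/lb N.
ammonium nitrate is cheaper.

£8.74 per lb N (ammonium nitrate)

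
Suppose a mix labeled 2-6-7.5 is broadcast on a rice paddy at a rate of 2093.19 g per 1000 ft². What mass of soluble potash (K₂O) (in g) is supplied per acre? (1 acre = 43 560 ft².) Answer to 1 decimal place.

6838.5 g K₂O per acre

K₂O per 1000 ft² = 2093.19 × 7.5% = 156.989 g.
Convert to per acre: 156.989 × 43.56 = 6838.45 g.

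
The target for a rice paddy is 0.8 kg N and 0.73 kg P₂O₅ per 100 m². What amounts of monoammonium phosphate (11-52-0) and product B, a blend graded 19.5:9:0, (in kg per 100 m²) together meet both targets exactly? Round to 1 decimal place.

Per-100 m² balance (a = monoammonium phosphate, b = product B):
N: 0.11·a + 0.195·b = 0.8
P₂O₅: 0.52·a + 0.09·b = 0.73
Eliminate a: (row1) − 0.11/0.52·(row2) → 0.175962·b = 0.645577, so b = 3.66885.
Back-substitute: a = (0.8 − 0.195·3.66885) / 0.11 = 0.768852.

0.8 kg monoammonium phosphate, 3.7 kg product B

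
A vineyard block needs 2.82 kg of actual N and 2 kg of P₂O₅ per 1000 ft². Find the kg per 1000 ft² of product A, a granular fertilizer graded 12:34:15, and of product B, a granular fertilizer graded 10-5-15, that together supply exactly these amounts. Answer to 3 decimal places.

2.107 kg product A, 25.671 kg product B

With a, b = kg per 1000 ft² of product A and product B:
N: 0.12·a + 0.1·b = 2.82
P₂O₅: 0.34·a + 0.05·b = 2
Solving simultaneously: a = 2.10714, b = 25.6714.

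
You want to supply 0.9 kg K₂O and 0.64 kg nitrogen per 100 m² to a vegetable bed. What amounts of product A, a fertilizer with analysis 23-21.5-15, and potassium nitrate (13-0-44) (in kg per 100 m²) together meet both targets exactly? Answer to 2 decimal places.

With a, b = kg per 100 m² of product A and potassium nitrate:
K₂O: 0.15·a + 0.44·b = 0.9
N: 0.23·a + 0.13·b = 0.64
From row1: a = (0.9 − 0.44·b) / 0.15.
Into row2: 0.23·(0.9 − 0.44·b)/0.15 + 0.13·b = 0.64 → b = 1.35863, a = 2.01469.

2.01 kg product A, 1.36 kg potassium nitrate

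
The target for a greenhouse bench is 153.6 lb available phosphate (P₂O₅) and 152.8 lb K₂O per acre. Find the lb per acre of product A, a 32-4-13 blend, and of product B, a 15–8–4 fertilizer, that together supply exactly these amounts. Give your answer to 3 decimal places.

690.909 lb product A, 1574.545 lb product B

With a, b = lb per acre of product A and product B:
P₂O₅: 0.04·a + 0.08·b = 153.6
K₂O: 0.13·a + 0.04·b = 152.8
Eliminate a: (row1) − 0.04/0.13·(row2) → 0.0676923·b = 106.585, so b = 1574.54545.
Back-substitute: a = (153.6 − 0.08·1574.54545) / 0.04 = 690.9091.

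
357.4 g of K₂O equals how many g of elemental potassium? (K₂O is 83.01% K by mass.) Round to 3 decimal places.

296.678 g K

K = 357.4 × 0.8301 = 296.6777 g.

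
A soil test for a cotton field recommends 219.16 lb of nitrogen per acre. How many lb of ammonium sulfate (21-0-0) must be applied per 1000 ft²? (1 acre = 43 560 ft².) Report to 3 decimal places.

23.958 lb of product per thousand sq ft

Product per acre = 219.16 / 21% = 1043.62 lb.
Convert to per 1000 ft²: 1043.62 × 0.0229568 = 23.9582 lb.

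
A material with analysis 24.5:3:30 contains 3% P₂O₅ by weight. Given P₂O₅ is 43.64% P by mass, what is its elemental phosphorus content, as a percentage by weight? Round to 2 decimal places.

1.31% P

%P = 3 × 0.4364 = 1.3092%.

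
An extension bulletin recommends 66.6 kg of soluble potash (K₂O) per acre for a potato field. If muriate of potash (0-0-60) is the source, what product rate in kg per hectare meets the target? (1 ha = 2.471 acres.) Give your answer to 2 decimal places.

Product per acre = 66.6 / 60% = 111 kg.
Convert to per hectare: 111 × 2.471 = 274.281 kg.

274.28 kg of product per hectare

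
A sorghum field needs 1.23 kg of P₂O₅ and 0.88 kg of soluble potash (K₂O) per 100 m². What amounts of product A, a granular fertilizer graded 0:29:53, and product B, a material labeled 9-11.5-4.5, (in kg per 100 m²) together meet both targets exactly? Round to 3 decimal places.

0.957 kg product A, 8.282 kg product B

Let a = kg of product A, b = kg of product B (per 100 m²).
P₂O₅: 0.29·a + 0.115·b = 1.23
K₂O: 0.53·a + 0.045·b = 0.88
Eliminate a: (row1) − 0.29/0.53·(row2) → 0.0903774·b = 0.748491, so b = 8.28184.
Back-substitute: a = (1.23 − 0.115·8.28184) / 0.29 = 0.957203.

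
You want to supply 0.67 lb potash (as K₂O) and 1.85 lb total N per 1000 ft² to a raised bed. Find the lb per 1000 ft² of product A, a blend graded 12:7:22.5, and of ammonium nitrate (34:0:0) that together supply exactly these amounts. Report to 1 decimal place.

With a, b = lb per 1000 ft² of product A and ammonium nitrate:
K₂O: 0.225·a + 0·b = 0.67
N: 0.12·a + 0.34·b = 1.85
From row1: a = (0.67 − 0·b) / 0.225.
Into row2: 0.12·(0.67 − 0·b)/0.225 + 0.34·b = 1.85 → b = 4.3902, a = 2.97778.

3.0 lb product A, 4.4 lb ammonium nitrate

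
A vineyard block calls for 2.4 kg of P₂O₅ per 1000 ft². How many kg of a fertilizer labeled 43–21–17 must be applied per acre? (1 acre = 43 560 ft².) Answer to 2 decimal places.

497.83 kg of product per acre

Product per 1000 ft² = 2.4 / 21% = 11.4286 kg.
Convert to per acre: 11.4286 × 43.56 = 497.829 kg.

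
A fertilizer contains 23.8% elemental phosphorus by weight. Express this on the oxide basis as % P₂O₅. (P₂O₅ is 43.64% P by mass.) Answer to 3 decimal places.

54.537% P₂O₅

%P₂O₅ = 23.8 / 0.4364 = 54.5371%.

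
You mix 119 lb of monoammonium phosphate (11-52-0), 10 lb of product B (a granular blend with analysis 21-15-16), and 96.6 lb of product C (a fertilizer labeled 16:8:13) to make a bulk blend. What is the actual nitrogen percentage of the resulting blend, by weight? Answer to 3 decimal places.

13.584% N

Total mass = 119 + 10 + 96.6 = 225.6 lb.
N mass = 11%×119 + 21%×10 + 16%×96.6 = 30.646 lb.
% N = 30.646 / 225.6 = 13.5842%.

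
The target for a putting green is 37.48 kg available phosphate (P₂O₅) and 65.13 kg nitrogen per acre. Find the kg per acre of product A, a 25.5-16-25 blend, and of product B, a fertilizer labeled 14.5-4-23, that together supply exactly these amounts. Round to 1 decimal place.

Per-acre balance (a = product A, b = product B):
P₂O₅: 0.16·a + 0.04·b = 37.48
N: 0.255·a + 0.145·b = 65.13
Eliminate a: (row1) − 0.16/0.255·(row2) → -0.0509804·b = -3.38588, so b = 66.4154.
Back-substitute: a = (37.48 − 0.04·66.4154) / 0.16 = 217.646.

217.6 kg product A, 66.4 kg product B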